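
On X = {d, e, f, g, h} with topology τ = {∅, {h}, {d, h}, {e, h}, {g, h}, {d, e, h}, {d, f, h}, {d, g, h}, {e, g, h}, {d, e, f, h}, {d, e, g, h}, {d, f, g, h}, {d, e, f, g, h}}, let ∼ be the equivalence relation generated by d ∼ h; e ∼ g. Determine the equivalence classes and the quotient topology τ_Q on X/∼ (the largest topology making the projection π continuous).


X/∼ = {[d=h], [e=g], [f]}; |τ_Q| = 5.

Equivalence classes: [d=h], [e=g], [f].
Quotient map π: X → X/∼ sends d ↦ [d=h], e ↦ [e=g], f ↦ [f], g ↦ [e=g], h ↦ [d=h].
For each subset V ⊆ X/∼, compute π^{-1}(V) ⊆ X and check whether π^{-1}(V) ∈ τ. V is open in τ_Q iff π^{-1}(V) ∈ τ.
  V = {}: π^{-1}(V) = ∅ ∈ τ ✓.
  V = {[d=h]}: π^{-1}(V) = {d, h} ∈ τ ✓.
  V = {[e=g]}: π^{-1}(V) = {e, g} ∉ τ ✗.
  V = {[d=h], [e=g]}: π^{-1}(V) = {d, e, g, h} ∈ τ ✓.
  V = {[f]}: π^{-1}(V) = {f} ∉ τ ✗.
  V = {[d=h], [f]}: π^{-1}(V) = {d, f, h} ∈ τ ✓.
  V = {[e=g], [f]}: π^{-1}(V) = {e, f, g} ∉ τ ✗.
  V = {[d=h], [e=g], [f]}: π^{-1}(V) = {d, e, f, g, h} ∈ τ ✓.
Open sets in the quotient: τ_Q = {{}, {[d=h]}, {[d=h], [e=g]}, {[d=h], [f]}, {[d=h], [e=g], [f]}} (5 elements).


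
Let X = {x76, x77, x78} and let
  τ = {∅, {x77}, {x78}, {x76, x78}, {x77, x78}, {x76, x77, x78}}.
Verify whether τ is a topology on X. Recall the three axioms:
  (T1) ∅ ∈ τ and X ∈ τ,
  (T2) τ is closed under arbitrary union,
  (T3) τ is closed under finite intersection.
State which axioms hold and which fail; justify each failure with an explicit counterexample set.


τ IS a topology on X.

Axiom (T1): ∅ ∈ τ? Yes; X ∈ τ? Yes.
Axiom (T2/T3): check pairwise unions and intersections of members of τ.
All pairwise intersections and unions checked — each lies in τ. Therefore τ satisfies (T1), (T2), (T3): it IS a topology on X.


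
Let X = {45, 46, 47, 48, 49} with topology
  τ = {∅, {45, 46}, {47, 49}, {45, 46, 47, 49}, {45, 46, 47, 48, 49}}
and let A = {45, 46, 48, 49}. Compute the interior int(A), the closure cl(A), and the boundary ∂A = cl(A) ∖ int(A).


int(A) = {45, 46}, cl(A) = {45, 46, 47, 48, 49}, ∂A = {47, 48, 49}.

Closed sets in (X, τ) are complements of opens:
  closed(X, τ) = {∅, {48}, {45, 46, 48}, {47, 48, 49}, {45, 46, 47, 48, 49}}.
int(A) = ⋃ {U ∈ τ : U ⊆ A}. Opens contained in A: ∅, {45, 46}.
Taking the union of these: int(A) = {45, 46}.
cl(A) = ⋂ {C closed : A ⊆ C}. Closed sets containing A: {45, 46, 47, 48, 49}.
Intersecting these: cl(A) = {45, 46, 47, 48, 49}.
∂A = cl(A) ∖ int(A) = {45, 46, 47, 48, 49} ∖ {45, 46} = {47, 48, 49}.


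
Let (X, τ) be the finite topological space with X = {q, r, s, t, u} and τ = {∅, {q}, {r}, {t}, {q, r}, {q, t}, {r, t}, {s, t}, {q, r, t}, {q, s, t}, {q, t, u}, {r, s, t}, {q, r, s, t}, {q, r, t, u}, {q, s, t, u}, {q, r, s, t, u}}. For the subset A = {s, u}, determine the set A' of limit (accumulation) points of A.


A' = ∅

For each x ∈ X, list the open sets U ∈ τ with x ∈ U, then check whether U ∩ (A ∖ {x}) ≠ ∅ for every such U.
  x = q: open {q} ∋ x has {q} ∩ (A ∖ {q}) = ∅, so x is NOT a limit point.
  x = r: open {r} ∋ x has {r} ∩ (A ∖ {r}) = ∅, so x is NOT a limit point.
  x = s: open {s, t} ∋ x has {s, t} ∩ (A ∖ {s}) = ∅, so x is NOT a limit point.
  x = t: open {t} ∋ x has {t} ∩ (A ∖ {t}) = ∅, so x is NOT a limit point.
  x = u: open {q, t, u} ∋ x has {q, t, u} ∩ (A ∖ {u}) = ∅, so x is NOT a limit point.
Collecting: A' = ∅.


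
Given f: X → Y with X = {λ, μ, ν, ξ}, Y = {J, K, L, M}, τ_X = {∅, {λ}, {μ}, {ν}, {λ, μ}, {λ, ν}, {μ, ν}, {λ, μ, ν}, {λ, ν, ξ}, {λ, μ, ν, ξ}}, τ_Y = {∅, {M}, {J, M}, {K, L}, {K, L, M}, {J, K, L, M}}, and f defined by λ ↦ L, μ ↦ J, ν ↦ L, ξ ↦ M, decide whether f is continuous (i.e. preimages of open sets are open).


f is NOT continuous.

Compute f^{-1}(U) for each U ∈ τ_Y:
  U = ∅: f^{-1}(U) = ∅ ∈ τ_X ✓.
  U = {M}: f^{-1}(U) = {ξ} ∉ τ_X ✗.
  U = {J, M}: f^{-1}(U) = {μ, ξ} ∉ τ_X ✗.
  U = {K, L}: f^{-1}(U) = {λ, ν} ∈ τ_X ✓.
  U = {K, L, M}: f^{-1}(U) = {λ, ν, ξ} ∈ τ_X ✓.
  U = {J, K, L, M}: f^{-1}(U) = {λ, μ, ν, ξ} ∈ τ_X ✓.
Found U = {M} with f^{-1}(U) = {ξ} not in τ_X. Therefore f is NOT continuous.


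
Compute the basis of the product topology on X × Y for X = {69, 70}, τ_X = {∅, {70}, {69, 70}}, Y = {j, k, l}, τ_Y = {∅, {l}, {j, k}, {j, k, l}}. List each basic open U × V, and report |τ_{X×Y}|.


Basis B = {∅ × ∅, {70} × {l}, {69, 70} × {l}, {70} × {j, k}, {70} × {j, k, l}, {69, 70} × {j, k}, {69, 70} × {j, k, l}}; |τ_{X×Y}| = 9.

Enumerate products U × V with U ∈ τ_X, V ∈ τ_Y (deduplicated):
  ∅ × ∅ = {} (∅)
  {70} × {l} = {(70,l)}
  {69, 70} × {l} = {(69,l), (70,l)}
  {70} × {j, k} = {(70,j), (70,k)}
  {70} × {j, k, l} = {(70,j), (70,k), (70,l)}
  {69, 70} × {j, k} = {(69,j), (69,k), (70,j), (70,k)}
  {69, 70} × {j, k, l} = {(69,j), (69,k), (69,l), (70,j), (70,k), (70,l)}
These 7 distinct sets form the basis B.
Close under arbitrary unions to get τ_{X×Y}; counting gives |τ_{X×Y}| = 9.


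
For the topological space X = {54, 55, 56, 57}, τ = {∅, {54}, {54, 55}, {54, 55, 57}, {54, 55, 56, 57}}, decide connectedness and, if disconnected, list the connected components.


(X, τ) is connected.

Find clopen sets (U ∈ τ with X ∖ U ∈ τ):
  U = ∅, X ∖ U = {54, 55, 56, 57} — both open, so U is clopen.
  U = {54, 55, 56, 57}, X ∖ U = ∅ — both open, so U is clopen.
Only trivial clopens (∅ and X) exist, so (X, τ) is connected.
Compute connected components by grouping points that agree on all clopens:
  component: {54, 55, 56, 57}


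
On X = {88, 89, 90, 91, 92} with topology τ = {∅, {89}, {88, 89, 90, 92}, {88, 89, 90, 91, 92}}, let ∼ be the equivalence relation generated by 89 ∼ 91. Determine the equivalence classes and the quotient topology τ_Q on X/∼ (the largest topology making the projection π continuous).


X/∼ = {[88], [89=91], [90], [92]}; |τ_Q| = 2.

Equivalence classes: [88], [89=91], [90], [92].
Quotient map π: X → X/∼ sends 88 ↦ [88], 89 ↦ [89=91], 90 ↦ [90], 91 ↦ [89=91], 92 ↦ [92].
For each subset V ⊆ X/∼, compute π^{-1}(V) ⊆ X and check whether π^{-1}(V) ∈ τ. V is open in τ_Q iff π^{-1}(V) ∈ τ.
  V = {}: π^{-1}(V) = ∅ ∈ τ ✓.
  V = {[88]}: π^{-1}(V) = {88} ∉ τ ✗.
  V = {[89=91]}: π^{-1}(V) = {89, 91} ∉ τ ✗.
  V = {[88], [89=91]}: π^{-1}(V) = {88, 89, 91} ∉ τ ✗.
  V = {[90]}: π^{-1}(V) = {90} ∉ τ ✗.
  V = {[88], [90]}: π^{-1}(V) = {88, 90} ∉ τ ✗.
  V = {[89=91], [90]}: π^{-1}(V) = {89, 90, 91} ∉ τ ✗.
  V = {[88], [89=91], [90]}: π^{-1}(V) = {88, 89, 90, 91} ∉ τ ✗.
  V = {[92]}: π^{-1}(V) = {92} ∉ τ ✗.
  V = {[88], [92]}: π^{-1}(V) = {88, 92} ∉ τ ✗.
  V = {[89=91], [92]}: π^{-1}(V) = {89, 91, 92} ∉ τ ✗.
  V = {[88], [89=91], [92]}: π^{-1}(V) = {88, 89, 91, 92} ∉ τ ✗.
  V = {[90], [92]}: π^{-1}(V) = {90, 92} ∉ τ ✗.
  V = {[88], [90], [92]}: π^{-1}(V) = {88, 90, 92} ∉ τ ✗.
  V = {[89=91], [90], [92]}: π^{-1}(V) = {89, 90, 91, 92} ∉ τ ✗.
  V = {[88], [89=91], [90], [92]}: π^{-1}(V) = {88, 89, 90, 91, 92} ∈ τ ✓.
Open sets in the quotient: τ_Q = {{}, {[88], [89=91], [90], [92]}} (2 elements).


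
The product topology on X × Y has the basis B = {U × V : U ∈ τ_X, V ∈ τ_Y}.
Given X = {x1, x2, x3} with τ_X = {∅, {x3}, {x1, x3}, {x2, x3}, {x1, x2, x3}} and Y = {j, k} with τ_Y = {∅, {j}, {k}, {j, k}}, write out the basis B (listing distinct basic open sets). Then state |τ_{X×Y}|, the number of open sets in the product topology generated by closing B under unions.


Basis B = {∅ × ∅, {x3} × {j}, {x3} × {k}, {x1, x3} × {j}, {x1, x3} × {k}, {x2, x3} × {j}, {x2, x3} × {k}, {x3} × {j, k}, {x1, x2, x3} × {j}, {x1, x2, x3} × {k}, {x1, x3} × {j, k}, {x2, x3} × {j, k}, {x1, x2, x3} × {j, k}}; |τ_{X×Y}| = 25.

Enumerate products U × V with U ∈ τ_X, V ∈ τ_Y (deduplicated):
  ∅ × ∅ = {} (∅)
  {x3} × {j} = {(x3,j)}
  {x3} × {k} = {(x3,k)}
  {x1, x3} × {j} = {(x1,j), (x3,j)}
  {x1, x3} × {k} = {(x1,k), (x3,k)}
  {x2, x3} × {j} = {(x2,j), (x3,j)}
  {x2, x3} × {k} = {(x2,k), (x3,k)}
  {x3} × {j, k} = {(x3,j), (x3,k)}
  {x1, x2, x3} × {j} = {(x1,j), (x2,j), (x3,j)}
  {x1, x2, x3} × {k} = {(x1,k), (x2,k), (x3,k)}
  {x1, x3} × {j, k} = {(x1,j), (x1,k), (x3,j), (x3,k)}
  {x2, x3} × {j, k} = {(x2,j), (x2,k), (x3,j), (x3,k)}
  {x1, x2, x3} × {j, k} = {(x1,j), (x1,k), (x2,j), (x2,k), (x3,j), (x3,k)}
These 13 distinct sets form the basis B.
Close under arbitrary unions to get τ_{X×Y}; counting gives |τ_{X×Y}| = 25.


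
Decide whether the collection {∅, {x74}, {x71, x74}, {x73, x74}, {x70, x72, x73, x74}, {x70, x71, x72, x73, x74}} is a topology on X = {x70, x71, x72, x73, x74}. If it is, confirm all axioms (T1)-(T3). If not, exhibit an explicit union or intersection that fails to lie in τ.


τ is NOT a topology on X.

Axiom (T1): ∅ ∈ τ? Yes; X ∈ τ? Yes.
Axiom (T2/T3): check pairwise unions and intersections of members of τ.
Counterexample for (T2): {x71, x74} ∪ {x73, x74} = {x71, x73, x74} ∉ τ. Therefore τ is NOT a topology.


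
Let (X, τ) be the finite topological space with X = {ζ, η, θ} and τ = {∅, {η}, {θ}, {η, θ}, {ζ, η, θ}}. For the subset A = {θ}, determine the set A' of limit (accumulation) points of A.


A' = {ζ}

For each x ∈ X, list the open sets U ∈ τ with x ∈ U, then check whether U ∩ (A ∖ {x}) ≠ ∅ for every such U.
  x = ζ: opens ∋ x are {ζ, η, θ}; each meets A ∖ {ζ}, so x IS a limit point.
  x = η: open {η} ∋ x has {η} ∩ (A ∖ {η}) = ∅, so x is NOT a limit point.
  x = θ: open {θ} ∋ x has {θ} ∩ (A ∖ {θ}) = ∅, so x is NOT a limit point.
Collecting: A' = {ζ}.


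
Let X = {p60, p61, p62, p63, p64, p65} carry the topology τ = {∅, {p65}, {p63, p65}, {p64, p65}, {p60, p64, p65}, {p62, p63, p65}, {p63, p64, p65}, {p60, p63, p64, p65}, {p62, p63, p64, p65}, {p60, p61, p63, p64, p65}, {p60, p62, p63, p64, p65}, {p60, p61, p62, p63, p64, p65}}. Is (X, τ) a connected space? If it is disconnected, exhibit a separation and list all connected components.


(X, τ) is connected.

Find clopen sets (U ∈ τ with X ∖ U ∈ τ):
  U = ∅, X ∖ U = {p60, p61, p62, p63, p64, p65} — both open, so U is clopen.
  U = {p60, p61, p62, p63, p64, p65}, X ∖ U = ∅ — both open, so U is clopen.
Only trivial clopens (∅ and X) exist, so (X, τ) is connected.
Compute connected components by grouping points that agree on all clopens:
  component: {p60, p61, p62, p63, p64, p65}


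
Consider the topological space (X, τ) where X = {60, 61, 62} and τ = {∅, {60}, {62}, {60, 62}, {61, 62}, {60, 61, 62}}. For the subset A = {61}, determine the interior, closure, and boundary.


int(A) = ∅, cl(A) = {61}, ∂A = {61}.

Closed sets in (X, τ) are complements of opens:
  closed(X, τ) = {∅, {60}, {61}, {60, 61}, {61, 62}, {60, 61, 62}}.
int(A) = ⋃ {U ∈ τ : U ⊆ A}. Opens contained in A: ∅.
Taking the union of these: int(A) = ∅.
cl(A) = ⋂ {C closed : A ⊆ C}. Closed sets containing A: {61}, {60, 61}, {61, 62}, {60, 61, 62}.
Intersecting these: cl(A) = {61}.
∂A = cl(A) ∖ int(A) = {61} ∖ ∅ = {61}.


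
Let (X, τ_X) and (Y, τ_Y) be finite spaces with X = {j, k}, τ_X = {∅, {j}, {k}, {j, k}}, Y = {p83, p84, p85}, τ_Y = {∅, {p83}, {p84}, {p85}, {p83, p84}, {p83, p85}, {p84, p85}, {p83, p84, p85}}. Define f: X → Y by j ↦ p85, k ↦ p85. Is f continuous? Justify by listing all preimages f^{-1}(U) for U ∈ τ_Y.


f IS continuous.

Compute f^{-1}(U) for each U ∈ τ_Y:
  U = ∅: f^{-1}(U) = ∅ ∈ τ_X ✓.
  U = {p83}: f^{-1}(U) = ∅ ∈ τ_X ✓.
  U = {p84}: f^{-1}(U) = ∅ ∈ τ_X ✓.
  U = {p85}: f^{-1}(U) = {j, k} ∈ τ_X ✓.
  U = {p83, p84}: f^{-1}(U) = ∅ ∈ τ_X ✓.
  U = {p83, p85}: f^{-1}(U) = {j, k} ∈ τ_X ✓.
  U = {p84, p85}: f^{-1}(U) = {j, k} ∈ τ_X ✓.
  U = {p83, p84, p85}: f^{-1}(U) = {j, k} ∈ τ_X ✓.
Every preimage lies in τ_X, so f IS continuous.


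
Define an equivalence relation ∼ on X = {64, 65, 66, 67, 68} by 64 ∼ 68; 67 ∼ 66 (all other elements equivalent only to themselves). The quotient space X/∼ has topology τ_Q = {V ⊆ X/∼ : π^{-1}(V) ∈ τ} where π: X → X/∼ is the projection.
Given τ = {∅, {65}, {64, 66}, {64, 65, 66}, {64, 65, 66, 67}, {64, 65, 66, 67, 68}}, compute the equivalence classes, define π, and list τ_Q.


X/∼ = {[64=68], [65], [66=67]}; |τ_Q| = 3.

Equivalence classes: [64=68], [65], [66=67].
Quotient map π: X → X/∼ sends 64 ↦ [64=68], 65 ↦ [65], 66 ↦ [66=67], 67 ↦ [66=67], 68 ↦ [64=68].
For each subset V ⊆ X/∼, compute π^{-1}(V) ⊆ X and check whether π^{-1}(V) ∈ τ. V is open in τ_Q iff π^{-1}(V) ∈ τ.
  V = {}: π^{-1}(V) = ∅ ∈ τ ✓.
  V = {[64=68]}: π^{-1}(V) = {64, 68} ∉ τ ✗.
  V = {[65]}: π^{-1}(V) = {65} ∈ τ ✓.
  V = {[64=68], [65]}: π^{-1}(V) = {64, 65, 68} ∉ τ ✗.
  V = {[66=67]}: π^{-1}(V) = {66, 67} ∉ τ ✗.
  V = {[64=68], [66=67]}: π^{-1}(V) = {64, 66, 67, 68} ∉ τ ✗.
  V = {[65], [66=67]}: π^{-1}(V) = {65, 66, 67} ∉ τ ✗.
  V = {[64=68], [65], [66=67]}: π^{-1}(V) = {64, 65, 66, 67, 68} ∈ τ ✓.
Open sets in the quotient: τ_Q = {{}, {[65]}, {[64=68], [65], [66=67]}} (3 elements).


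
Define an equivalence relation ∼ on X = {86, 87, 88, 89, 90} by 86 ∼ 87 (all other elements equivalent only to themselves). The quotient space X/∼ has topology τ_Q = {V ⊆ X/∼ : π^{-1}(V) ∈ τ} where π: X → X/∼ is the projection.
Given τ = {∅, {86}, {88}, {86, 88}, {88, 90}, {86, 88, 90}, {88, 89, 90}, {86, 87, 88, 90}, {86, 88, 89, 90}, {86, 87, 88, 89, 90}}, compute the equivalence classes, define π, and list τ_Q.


X/∼ = {[86=87], [88], [89], [90]}; |τ_Q| = 6.

Equivalence classes: [86=87], [88], [89], [90].
Quotient map π: X → X/∼ sends 86 ↦ [86=87], 87 ↦ [86=87], 88 ↦ [88], 89 ↦ [89], 90 ↦ [90].
For each subset V ⊆ X/∼, compute π^{-1}(V) ⊆ X and check whether π^{-1}(V) ∈ τ. V is open in τ_Q iff π^{-1}(V) ∈ τ.
  V = {}: π^{-1}(V) = ∅ ∈ τ ✓.
  V = {[86=87]}: π^{-1}(V) = {86, 87} ∉ τ ✗.
  V = {[88]}: π^{-1}(V) = {88} ∈ τ ✓.
  V = {[86=87], [88]}: π^{-1}(V) = {86, 87, 88} ∉ τ ✗.
  V = {[89]}: π^{-1}(V) = {89} ∉ τ ✗.
  V = {[86=87], [89]}: π^{-1}(V) = {86, 87, 89} ∉ τ ✗.
  V = {[88], [89]}: π^{-1}(V) = {88, 89} ∉ τ ✗.
  V = {[86=87], [88], [89]}: π^{-1}(V) = {86, 87, 88, 89} ∉ τ ✗.
  V = {[90]}: π^{-1}(V) = {90} ∉ τ ✗.
  V = {[86=87], [90]}: π^{-1}(V) = {86, 87, 90} ∉ τ ✗.
  V = {[88], [90]}: π^{-1}(V) = {88, 90} ∈ τ ✓.
  V = {[86=87], [88], [90]}: π^{-1}(V) = {86, 87, 88, 90} ∈ τ ✓.
  V = {[89], [90]}: π^{-1}(V) = {89, 90} ∉ τ ✗.
  V = {[86=87], [89], [90]}: π^{-1}(V) = {86, 87, 89, 90} ∉ τ ✗.
  V = {[88], [89], [90]}: π^{-1}(V) = {88, 89, 90} ∈ τ ✓.
  V = {[86=87], [88], [89], [90]}: π^{-1}(V) = {86, 87, 88, 89, 90} ∈ τ ✓.
Open sets in the quotient: τ_Q = {{}, {[88]}, {[88], [90]}, {[86=87], [88], [90]}, {[88], [89], [90]}, {[86=87], [88], [89], [90]}} (6 elements).


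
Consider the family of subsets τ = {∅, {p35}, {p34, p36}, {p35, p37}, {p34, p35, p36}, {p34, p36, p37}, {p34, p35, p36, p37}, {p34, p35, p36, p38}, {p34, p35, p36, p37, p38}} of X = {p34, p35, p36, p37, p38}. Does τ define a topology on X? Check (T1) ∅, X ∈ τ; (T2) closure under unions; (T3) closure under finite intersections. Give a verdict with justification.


τ is NOT a topology on X.

Axiom (T1): ∅ ∈ τ? Yes; X ∈ τ? Yes.
Axiom (T2/T3): check pairwise unions and intersections of members of τ.
Counterexample for (T3): {p35, p37} ∩ {p34, p36, p37} = {p37} ∉ τ. Therefore τ is NOT a topology.


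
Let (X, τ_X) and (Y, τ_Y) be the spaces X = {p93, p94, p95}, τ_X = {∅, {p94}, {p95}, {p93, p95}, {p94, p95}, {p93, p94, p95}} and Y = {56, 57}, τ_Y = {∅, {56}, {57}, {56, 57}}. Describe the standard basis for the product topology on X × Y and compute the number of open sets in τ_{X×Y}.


Basis B = {∅ × ∅, {p94} × {56}, {p94} × {57}, {p95} × {56}, {p95} × {57}, {p93, p95} × {56}, {p93, p95} × {57}, {p94} × {56, 57}, {p94, p95} × {56}, {p94, p95} × {57}, {p95} × {56, 57}, {p93, p94, p95} × {56}, {p93, p94, p95} × {57}, {p93, p95} × {56, 57}, {p94, p95} × {56, 57}, {p93, p94, p95} × {56, 57}}; |τ_{X×Y}| = 36.

Enumerate products U × V with U ∈ τ_X, V ∈ τ_Y (deduplicated):
  ∅ × ∅ = {} (∅)
  {p94} × {56} = {(p94,56)}
  {p94} × {57} = {(p94,57)}
  {p95} × {56} = {(p95,56)}
  {p95} × {57} = {(p95,57)}
  {p93, p95} × {56} = {(p93,56), (p95,56)}
  {p93, p95} × {57} = {(p93,57), (p95,57)}
  {p94} × {56, 57} = {(p94,56), (p94,57)}
  {p94, p95} × {56} = {(p94,56), (p95,56)}
  {p94, p95} × {57} = {(p94,57), (p95,57)}
  {p95} × {56, 57} = {(p95,56), (p95,57)}
  {p93, p94, p95} × {56} = {(p93,56), (p94,56), (p95,56)}
  {p93, p94, p95} × {57} = {(p93,57), (p94,57), (p95,57)}
  {p93, p95} × {56, 57} = {(p93,56), (p93,57), (p95,56), (p95,57)}
  {p94, p95} × {56, 57} = {(p94,56), (p94,57), (p95,56), (p95,57)}
  {p93, p94, p95} × {56, 57} = {(p93,56), (p93,57), (p94,56), (p94,57), (p95,56), (p95,57)}
These 16 distinct sets form the basis B.
Close under arbitrary unions to get τ_{X×Y}; counting gives |τ_{X×Y}| = 36.


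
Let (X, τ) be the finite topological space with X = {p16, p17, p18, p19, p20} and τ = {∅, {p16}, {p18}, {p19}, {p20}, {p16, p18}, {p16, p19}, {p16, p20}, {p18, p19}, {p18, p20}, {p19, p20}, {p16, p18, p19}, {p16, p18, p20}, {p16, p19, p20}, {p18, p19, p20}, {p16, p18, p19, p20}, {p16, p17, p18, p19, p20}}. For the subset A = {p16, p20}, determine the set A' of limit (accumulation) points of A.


A' = {p17}

For each x ∈ X, list the open sets U ∈ τ with x ∈ U, then check whether U ∩ (A ∖ {x}) ≠ ∅ for every such U.
  x = p16: open {p16} ∋ x has {p16} ∩ (A ∖ {p16}) = ∅, so x is NOT a limit point.
  x = p17: opens ∋ x are {p16, p17, p18, p19, p20}; each meets A ∖ {p17}, so x IS a limit point.
  x = p18: open {p18} ∋ x has {p18} ∩ (A ∖ {p18}) = ∅, so x is NOT a limit point.
  x = p19: open {p19} ∋ x has {p19} ∩ (A ∖ {p19}) = ∅, so x is NOT a limit point.
  x = p20: open {p20} ∋ x has {p20} ∩ (A ∖ {p20}) = ∅, so x is NOT a limit point.
Collecting: A' = {p17}.


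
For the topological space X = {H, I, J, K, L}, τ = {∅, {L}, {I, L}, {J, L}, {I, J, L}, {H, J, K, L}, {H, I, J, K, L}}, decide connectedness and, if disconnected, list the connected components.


(X, τ) is connected.

Find clopen sets (U ∈ τ with X ∖ U ∈ τ):
  U = ∅, X ∖ U = {H, I, J, K, L} — both open, so U is clopen.
  U = {H, I, J, K, L}, X ∖ U = ∅ — both open, so U is clopen.
Only trivial clopens (∅ and X) exist, so (X, τ) is connected.
Compute connected components by grouping points that agree on all clopens:
  component: {H, I, J, K, L}


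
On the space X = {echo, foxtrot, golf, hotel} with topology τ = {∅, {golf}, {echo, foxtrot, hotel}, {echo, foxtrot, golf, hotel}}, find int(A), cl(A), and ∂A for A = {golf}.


int(A) = {golf}, cl(A) = {golf}, ∂A = ∅.

Closed sets in (X, τ) are complements of opens:
  closed(X, τ) = {∅, {golf}, {echo, foxtrot, hotel}, {echo, foxtrot, golf, hotel}}.
int(A) = ⋃ {U ∈ τ : U ⊆ A}. Opens contained in A: ∅, {golf}.
Taking the union of these: int(A) = {golf}.
cl(A) = ⋂ {C closed : A ⊆ C}. Closed sets containing A: {golf}, {echo, foxtrot, golf, hotel}.
Intersecting these: cl(A) = {golf}.
∂A = cl(A) ∖ int(A) = {golf} ∖ {golf} = ∅.


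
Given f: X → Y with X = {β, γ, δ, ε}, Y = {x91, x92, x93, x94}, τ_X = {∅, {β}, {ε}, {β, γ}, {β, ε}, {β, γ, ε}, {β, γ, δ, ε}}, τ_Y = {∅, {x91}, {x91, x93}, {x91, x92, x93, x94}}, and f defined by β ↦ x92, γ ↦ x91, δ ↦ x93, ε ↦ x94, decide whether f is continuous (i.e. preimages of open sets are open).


f is NOT continuous.

Compute f^{-1}(U) for each U ∈ τ_Y:
  U = ∅: f^{-1}(U) = ∅ ∈ τ_X ✓.
  U = {x91}: f^{-1}(U) = {γ} ∉ τ_X ✗.
  U = {x91, x93}: f^{-1}(U) = {γ, δ} ∉ τ_X ✗.
  U = {x91, x92, x93, x94}: f^{-1}(U) = {β, γ, δ, ε} ∈ τ_X ✓.
Found U = {x91} with f^{-1}(U) = {γ} not in τ_X. Therefore f is NOT continuous.


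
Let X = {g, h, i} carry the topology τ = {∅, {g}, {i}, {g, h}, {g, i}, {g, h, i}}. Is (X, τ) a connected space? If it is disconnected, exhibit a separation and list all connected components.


(X, τ) is disconnected; components = [{i}, {g, h}].

Find clopen sets (U ∈ τ with X ∖ U ∈ τ):
  U = ∅, X ∖ U = {g, h, i} — both open, so U is clopen.
  U = {i}, X ∖ U = {g, h} — both open, so U is clopen.
  U = {g, h}, X ∖ U = {i} — both open, so U is clopen.
  U = {g, h, i}, X ∖ U = ∅ — both open, so U is clopen.
Nontrivial clopen(s) exist: e.g. {g, h}. So (X, τ) is disconnected.
Compute connected components by grouping points that agree on all clopens:
  component: {i}
  component: {g, h}


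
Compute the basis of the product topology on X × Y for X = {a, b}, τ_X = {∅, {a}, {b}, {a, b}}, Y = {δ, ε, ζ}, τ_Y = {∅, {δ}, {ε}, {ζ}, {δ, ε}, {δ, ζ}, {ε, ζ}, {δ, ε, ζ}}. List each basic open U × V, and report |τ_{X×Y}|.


Basis B = {∅ × ∅, {a} × {δ}, {a} × {ε}, {a} × {ζ}, {b} × {δ}, {b} × {ε}, {b} × {ζ}, {a} × {δ, ε}, {a} × {δ, ζ}, {a, b} × {δ}, {a} × {ε, ζ}, {a, b} × {ε}, {a, b} × {ζ}, {b} × {δ, ε}, {b} × {δ, ζ}, {b} × {ε, ζ}, {a} × {δ, ε, ζ}, {b} × {δ, ε, ζ}, {a, b} × {δ, ε}, {a, b} × {δ, ζ}, {a, b} × {ε, ζ}, {a, b} × {δ, ε, ζ}}; |τ_{X×Y}| = 64.

Enumerate products U × V with U ∈ τ_X, V ∈ τ_Y (deduplicated):
  ∅ × ∅ = {} (∅)
  {a} × {δ} = {(a,δ)}
  {a} × {ε} = {(a,ε)}
  {a} × {ζ} = {(a,ζ)}
  {b} × {δ} = {(b,δ)}
  {b} × {ε} = {(b,ε)}
  {b} × {ζ} = {(b,ζ)}
  {a} × {δ, ε} = {(a,δ), (a,ε)}
  {a} × {δ, ζ} = {(a,δ), (a,ζ)}
  {a, b} × {δ} = {(a,δ), (b,δ)}
  {a} × {ε, ζ} = {(a,ε), (a,ζ)}
  {a, b} × {ε} = {(a,ε), (b,ε)}
  {a, b} × {ζ} = {(a,ζ), (b,ζ)}
  {b} × {δ, ε} = {(b,δ), (b,ε)}
  {b} × {δ, ζ} = {(b,δ), (b,ζ)}
  {b} × {ε, ζ} = {(b,ε), (b,ζ)}
  {a} × {δ, ε, ζ} = {(a,δ), (a,ε), (a,ζ)}
  {b} × {δ, ε, ζ} = {(b,δ), (b,ε), (b,ζ)}
  {a, b} × {δ, ε} = {(a,δ), (a,ε), (b,δ), (b,ε)}
  {a, b} × {δ, ζ} = {(a,δ), (a,ζ), (b,δ), (b,ζ)}
  {a, b} × {ε, ζ} = {(a,ε), (a,ζ), (b,ε), (b,ζ)}
  {a, b} × {δ, ε, ζ} = {(a,δ), (a,ε), (a,ζ), (b,δ), (b,ε), (b,ζ)}
These 22 distinct sets form the basis B.
Close under arbitrary unions to get τ_{X×Y}; counting gives |τ_{X×Y}| = 64.


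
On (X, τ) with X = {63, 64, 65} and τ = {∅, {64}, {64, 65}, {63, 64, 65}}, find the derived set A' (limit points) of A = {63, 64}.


A' = {63, 65}

For each x ∈ X, list the open sets U ∈ τ with x ∈ U, then check whether U ∩ (A ∖ {x}) ≠ ∅ for every such U.
  x = 63: opens ∋ x are {63, 64, 65}; each meets A ∖ {63}, so x IS a limit point.
  x = 64: open {64} ∋ x has {64} ∩ (A ∖ {64}) = ∅, so x is NOT a limit point.
  x = 65: opens ∋ x are {64, 65}, {63, 64, 65}; each meets A ∖ {65}, so x IS a limit point.
Collecting: A' = {63, 65}.


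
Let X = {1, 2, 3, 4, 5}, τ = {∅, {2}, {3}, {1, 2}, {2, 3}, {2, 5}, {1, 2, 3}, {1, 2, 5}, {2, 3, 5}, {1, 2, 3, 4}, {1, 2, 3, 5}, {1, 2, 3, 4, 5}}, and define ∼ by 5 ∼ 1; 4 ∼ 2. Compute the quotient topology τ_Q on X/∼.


X/∼ = {[1=5], [2=4], [3]}; |τ_Q| = 3.

Equivalence classes: [1=5], [2=4], [3].
Quotient map π: X → X/∼ sends 1 ↦ [1=5], 2 ↦ [2=4], 3 ↦ [3], 4 ↦ [2=4], 5 ↦ [1=5].
For each subset V ⊆ X/∼, compute π^{-1}(V) ⊆ X and check whether π^{-1}(V) ∈ τ. V is open in τ_Q iff π^{-1}(V) ∈ τ.
  V = {}: π^{-1}(V) = ∅ ∈ τ ✓.
  V = {[1=5]}: π^{-1}(V) = {1, 5} ∉ τ ✗.
  V = {[2=4]}: π^{-1}(V) = {2, 4} ∉ τ ✗.
  V = {[1=5], [2=4]}: π^{-1}(V) = {1, 2, 4, 5} ∉ τ ✗.
  V = {[3]}: π^{-1}(V) = {3} ∈ τ ✓.
  V = {[1=5], [3]}: π^{-1}(V) = {1, 3, 5} ∉ τ ✗.
  V = {[2=4], [3]}: π^{-1}(V) = {2, 3, 4} ∉ τ ✗.
  V = {[1=5], [2=4], [3]}: π^{-1}(V) = {1, 2, 3, 4, 5} ∈ τ ✓.
Open sets in the quotient: τ_Q = {{}, {[3]}, {[1=5], [2=4], [3]}} (3 elements).


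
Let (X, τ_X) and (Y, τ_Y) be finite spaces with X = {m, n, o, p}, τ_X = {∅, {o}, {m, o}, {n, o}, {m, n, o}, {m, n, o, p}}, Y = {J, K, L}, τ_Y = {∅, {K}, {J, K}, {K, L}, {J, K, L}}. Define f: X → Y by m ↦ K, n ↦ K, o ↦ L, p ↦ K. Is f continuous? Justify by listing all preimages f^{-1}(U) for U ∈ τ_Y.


f is NOT continuous.

Compute f^{-1}(U) for each U ∈ τ_Y:
  U = ∅: f^{-1}(U) = ∅ ∈ τ_X ✓.
  U = {K}: f^{-1}(U) = {m, n, p} ∉ τ_X ✗.
  U = {J, K}: f^{-1}(U) = {m, n, p} ∉ τ_X ✗.
  U = {K, L}: f^{-1}(U) = {m, n, o, p} ∈ τ_X ✓.
  U = {J, K, L}: f^{-1}(U) = {m, n, o, p} ∈ τ_X ✓.
Found U = {K} with f^{-1}(U) = {m, n, p} not in τ_X. Therefore f is NOT continuous.


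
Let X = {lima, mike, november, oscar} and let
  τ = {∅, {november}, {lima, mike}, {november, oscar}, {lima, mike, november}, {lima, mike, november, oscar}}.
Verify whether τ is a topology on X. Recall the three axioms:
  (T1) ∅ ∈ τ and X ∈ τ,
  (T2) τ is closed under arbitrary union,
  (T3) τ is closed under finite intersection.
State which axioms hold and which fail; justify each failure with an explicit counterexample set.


τ IS a topology on X.

Axiom (T1): ∅ ∈ τ? Yes; X ∈ τ? Yes.
Axiom (T2/T3): check pairwise unions and intersections of members of τ.
All pairwise intersections and unions checked — each lies in τ. Therefore τ satisfies (T1), (T2), (T3): it IS a topology on X.


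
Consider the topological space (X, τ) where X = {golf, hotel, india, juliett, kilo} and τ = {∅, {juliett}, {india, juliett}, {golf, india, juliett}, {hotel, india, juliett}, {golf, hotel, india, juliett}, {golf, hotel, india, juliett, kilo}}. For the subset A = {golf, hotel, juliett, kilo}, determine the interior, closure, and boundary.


int(A) = {juliett}, cl(A) = {golf, hotel, india, juliett, kilo}, ∂A = {golf, hotel, india, kilo}.

Closed sets in (X, τ) are complements of opens:
  closed(X, τ) = {∅, {kilo}, {golf, kilo}, {hotel, kilo}, {golf, hotel, kilo}, {golf, hotel, india, kilo}, {golf, hotel, india, juliett, kilo}}.
int(A) = ⋃ {U ∈ τ : U ⊆ A}. Opens contained in A: ∅, {juliett}.
Taking the union of these: int(A) = {juliett}.
cl(A) = ⋂ {C closed : A ⊆ C}. Closed sets containing A: {golf, hotel, india, juliett, kilo}.
Intersecting these: cl(A) = {golf, hotel, india, juliett, kilo}.
∂A = cl(A) ∖ int(A) = {golf, hotel, india, juliett, kilo} ∖ {juliett} = {golf, hotel, india, kilo}.


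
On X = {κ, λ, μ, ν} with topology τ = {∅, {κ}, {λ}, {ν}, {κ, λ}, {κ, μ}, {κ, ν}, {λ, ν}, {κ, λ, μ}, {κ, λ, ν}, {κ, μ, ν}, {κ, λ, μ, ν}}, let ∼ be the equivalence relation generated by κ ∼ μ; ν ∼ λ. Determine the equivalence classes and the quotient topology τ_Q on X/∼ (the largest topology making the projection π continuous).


X/∼ = {[κ=μ], [λ=ν]}; |τ_Q| = 4.

Equivalence classes: [κ=μ], [λ=ν].
Quotient map π: X → X/∼ sends κ ↦ [κ=μ], λ ↦ [λ=ν], μ ↦ [κ=μ], ν ↦ [λ=ν].
For each subset V ⊆ X/∼, compute π^{-1}(V) ⊆ X and check whether π^{-1}(V) ∈ τ. V is open in τ_Q iff π^{-1}(V) ∈ τ.
  V = {}: π^{-1}(V) = ∅ ∈ τ ✓.
  V = {[κ=μ]}: π^{-1}(V) = {κ, μ} ∈ τ ✓.
  V = {[λ=ν]}: π^{-1}(V) = {λ, ν} ∈ τ ✓.
  V = {[κ=μ], [λ=ν]}: π^{-1}(V) = {κ, λ, μ, ν} ∈ τ ✓.
Open sets in the quotient: τ_Q = {{}, {[κ=μ]}, {[λ=ν]}, {[κ=μ], [λ=ν]}} (4 elements).


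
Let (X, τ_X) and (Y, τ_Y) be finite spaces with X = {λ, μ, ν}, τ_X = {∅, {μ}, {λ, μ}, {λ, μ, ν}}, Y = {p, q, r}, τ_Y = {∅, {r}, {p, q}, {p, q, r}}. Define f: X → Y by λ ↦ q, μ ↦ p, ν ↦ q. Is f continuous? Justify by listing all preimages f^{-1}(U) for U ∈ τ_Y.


f IS continuous.

Compute f^{-1}(U) for each U ∈ τ_Y:
  U = ∅: f^{-1}(U) = ∅ ∈ τ_X ✓.
  U = {r}: f^{-1}(U) = ∅ ∈ τ_X ✓.
  U = {p, q}: f^{-1}(U) = {λ, μ, ν} ∈ τ_X ✓.
  U = {p, q, r}: f^{-1}(U) = {λ, μ, ν} ∈ τ_X ✓.
Every preimage lies in τ_X, so f IS continuous.


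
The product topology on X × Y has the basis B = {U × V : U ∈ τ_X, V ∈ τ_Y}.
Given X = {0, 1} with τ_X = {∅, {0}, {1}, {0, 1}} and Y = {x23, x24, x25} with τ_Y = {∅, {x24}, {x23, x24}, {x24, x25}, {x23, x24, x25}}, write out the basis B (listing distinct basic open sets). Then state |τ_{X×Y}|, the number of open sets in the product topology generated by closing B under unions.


Basis B = {∅ × ∅, {0} × {x24}, {1} × {x24}, {0} × {x23, x24}, {0} × {x24, x25}, {0, 1} × {x24}, {1} × {x23, x24}, {1} × {x24, x25}, {0} × {x23, x24, x25}, {1} × {x23, x24, x25}, {0, 1} × {x23, x24}, {0, 1} × {x24, x25}, {0, 1} × {x23, x24, x25}}; |τ_{X×Y}| = 25.

Enumerate products U × V with U ∈ τ_X, V ∈ τ_Y (deduplicated):
  ∅ × ∅ = {} (∅)
  {0} × {x24} = {(0,x24)}
  {1} × {x24} = {(1,x24)}
  {0} × {x23, x24} = {(0,x23), (0,x24)}
  {0} × {x24, x25} = {(0,x24), (0,x25)}
  {0, 1} × {x24} = {(0,x24), (1,x24)}
  {1} × {x23, x24} = {(1,x23), (1,x24)}
  {1} × {x24, x25} = {(1,x24), (1,x25)}
  {0} × {x23, x24, x25} = {(0,x23), (0,x24), (0,x25)}
  {1} × {x23, x24, x25} = {(1,x23), (1,x24), (1,x25)}
  {0, 1} × {x23, x24} = {(0,x23), (0,x24), (1,x23), (1,x24)}
  {0, 1} × {x24, x25} = {(0,x24), (0,x25), (1,x24), (1,x25)}
  {0, 1} × {x23, x24, x25} = {(0,x23), (0,x24), (0,x25), (1,x23), (1,x24), (1,x25)}
These 13 distinct sets form the basis B.
Close under arbitrary unions to get τ_{X×Y}; counting gives |τ_{X×Y}| = 25.


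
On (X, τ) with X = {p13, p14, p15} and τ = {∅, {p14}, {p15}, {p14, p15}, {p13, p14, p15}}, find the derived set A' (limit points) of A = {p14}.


A' = {p13}

For each x ∈ X, list the open sets U ∈ τ with x ∈ U, then check whether U ∩ (A ∖ {x}) ≠ ∅ for every such U.
  x = p13: opens ∋ x are {p13, p14, p15}; each meets A ∖ {p13}, so x IS a limit point.
  x = p14: open {p14} ∋ x has {p14} ∩ (A ∖ {p14}) = ∅, so x is NOT a limit point.
  x = p15: open {p15} ∋ x has {p15} ∩ (A ∖ {p15}) = ∅, so x is NOT a limit point.
Collecting: A' = {p13}.


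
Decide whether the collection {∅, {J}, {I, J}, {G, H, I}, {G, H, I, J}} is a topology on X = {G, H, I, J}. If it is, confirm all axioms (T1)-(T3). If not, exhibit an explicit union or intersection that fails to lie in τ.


τ is NOT a topology on X.

Axiom (T1): ∅ ∈ τ? Yes; X ∈ τ? Yes.
Axiom (T2/T3): check pairwise unions and intersections of members of τ.
Counterexample for (T3): {I, J} ∩ {G, H, I} = {I} ∉ τ. Therefore τ is NOT a topology.


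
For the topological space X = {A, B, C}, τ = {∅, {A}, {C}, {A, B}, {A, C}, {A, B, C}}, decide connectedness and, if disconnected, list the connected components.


(X, τ) is disconnected; components = [{C}, {A, B}].

Find clopen sets (U ∈ τ with X ∖ U ∈ τ):
  U = ∅, X ∖ U = {A, B, C} — both open, so U is clopen.
  U = {C}, X ∖ U = {A, B} — both open, so U is clopen.
  U = {A, B}, X ∖ U = {C} — both open, so U is clopen.
  U = {A, B, C}, X ∖ U = ∅ — both open, so U is clopen.
Nontrivial clopen(s) exist: e.g. {C}. So (X, τ) is disconnected.
Compute connected components by grouping points that agree on all clopens:
  component: {C}
  component: {A, B}


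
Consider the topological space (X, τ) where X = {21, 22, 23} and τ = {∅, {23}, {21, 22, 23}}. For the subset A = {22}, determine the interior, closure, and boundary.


int(A) = ∅, cl(A) = {21, 22}, ∂A = {21, 22}.

Closed sets in (X, τ) are complements of opens:
  closed(X, τ) = {∅, {21, 22}, {21, 22, 23}}.
int(A) = ⋃ {U ∈ τ : U ⊆ A}. Opens contained in A: ∅.
Taking the union of these: int(A) = ∅.
cl(A) = ⋂ {C closed : A ⊆ C}. Closed sets containing A: {21, 22}, {21, 22, 23}.
Intersecting these: cl(A) = {21, 22}.
∂A = cl(A) ∖ int(A) = {21, 22} ∖ ∅ = {21, 22}.


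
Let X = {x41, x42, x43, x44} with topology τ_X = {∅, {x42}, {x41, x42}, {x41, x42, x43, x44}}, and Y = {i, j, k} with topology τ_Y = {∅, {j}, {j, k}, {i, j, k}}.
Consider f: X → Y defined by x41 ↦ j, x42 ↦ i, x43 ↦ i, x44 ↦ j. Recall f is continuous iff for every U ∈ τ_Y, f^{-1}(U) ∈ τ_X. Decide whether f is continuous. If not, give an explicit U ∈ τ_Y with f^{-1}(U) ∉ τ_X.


f is NOT continuous.

Compute f^{-1}(U) for each U ∈ τ_Y:
  U = ∅: f^{-1}(U) = ∅ ∈ τ_X ✓.
  U = {j}: f^{-1}(U) = {x41, x44} ∉ τ_X ✗.
  U = {j, k}: f^{-1}(U) = {x41, x44} ∉ τ_X ✗.
  U = {i, j, k}: f^{-1}(U) = {x41, x42, x43, x44} ∈ τ_X ✓.
Found U = {j} with f^{-1}(U) = {x41, x44} not in τ_X. Therefore f is NOT continuous.


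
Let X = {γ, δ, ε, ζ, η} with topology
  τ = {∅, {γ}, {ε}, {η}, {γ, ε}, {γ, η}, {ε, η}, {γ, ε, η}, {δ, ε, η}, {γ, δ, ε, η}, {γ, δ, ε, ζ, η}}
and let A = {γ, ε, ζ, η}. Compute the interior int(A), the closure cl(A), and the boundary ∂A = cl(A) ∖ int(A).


int(A) = {γ, ε, η}, cl(A) = {γ, δ, ε, ζ, η}, ∂A = {δ, ζ}.

Closed sets in (X, τ) are complements of opens:
  closed(X, τ) = {∅, {ζ}, {γ, ζ}, {δ, ζ}, {γ, δ, ζ}, {δ, ε, ζ}, {δ, ζ, η}, {γ, δ, ε, ζ}, {γ, δ, ζ, η}, {δ, ε, ζ, η}, {γ, δ, ε, ζ, η}}.
int(A) = ⋃ {U ∈ τ : U ⊆ A}. Opens contained in A: ∅, {γ}, {ε}, {η}, {γ, ε}, {γ, η}, {ε, η}, {γ, ε, η}.
Taking the union of these: int(A) = {γ, ε, η}.
cl(A) = ⋂ {C closed : A ⊆ C}. Closed sets containing A: {γ, δ, ε, ζ, η}.
Intersecting these: cl(A) = {γ, δ, ε, ζ, η}.
∂A = cl(A) ∖ int(A) = {γ, δ, ε, ζ, η} ∖ {γ, ε, η} = {δ, ζ}.


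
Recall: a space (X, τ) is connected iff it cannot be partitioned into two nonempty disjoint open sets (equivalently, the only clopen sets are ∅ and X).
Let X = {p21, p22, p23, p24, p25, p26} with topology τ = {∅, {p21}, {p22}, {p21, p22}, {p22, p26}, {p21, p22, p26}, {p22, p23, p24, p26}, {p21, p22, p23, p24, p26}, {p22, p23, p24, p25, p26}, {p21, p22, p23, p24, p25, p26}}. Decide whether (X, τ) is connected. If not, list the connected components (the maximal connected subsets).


(X, τ) is disconnected; components = [{p21}, {p22, p23, p24, p25, p26}].

Find clopen sets (U ∈ τ with X ∖ U ∈ τ):
  U = ∅, X ∖ U = {p21, p22, p23, p24, p25, p26} — both open, so U is clopen.
  U = {p21}, X ∖ U = {p22, p23, p24, p25, p26} — both open, so U is clopen.
  U = {p22, p23, p24, p25, p26}, X ∖ U = {p21} — both open, so U is clopen.
  U = {p21, p22, p23, p24, p25, p26}, X ∖ U = ∅ — both open, so U is clopen.
Nontrivial clopen(s) exist: e.g. {p22, p23, p24, p25, p26}. So (X, τ) is disconnected.
Compute connected components by grouping points that agree on all clopens:
  component: {p21}
  component: {p22, p23, p24, p25, p26}


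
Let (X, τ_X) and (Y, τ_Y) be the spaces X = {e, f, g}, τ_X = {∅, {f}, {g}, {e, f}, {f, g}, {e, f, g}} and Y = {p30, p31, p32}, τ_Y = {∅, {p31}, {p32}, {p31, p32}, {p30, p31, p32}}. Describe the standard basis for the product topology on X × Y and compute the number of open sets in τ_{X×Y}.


Basis B = {∅ × ∅, {f} × {p31}, {f} × {p32}, {g} × {p31}, {g} × {p32}, {e, f} × {p31}, {e, f} × {p32}, {f} × {p31, p32}, {f, g} × {p31}, {f, g} × {p32}, {g} × {p31, p32}, {e, f, g} × {p31}, {e, f, g} × {p32}, {f} × {p30, p31, p32}, {g} × {p30, p31, p32}, {e, f} × {p31, p32}, {f, g} × {p31, p32}, {e, f} × {p30, p31, p32}, {e, f, g} × {p31, p32}, {f, g} × {p30, p31, p32}, {e, f, g} × {p30, p31, p32}}; |τ_{X×Y}| = 70.

Enumerate products U × V with U ∈ τ_X, V ∈ τ_Y (deduplicated):
  ∅ × ∅ = {} (∅)
  {f} × {p31} = {(f,p31)}
  {f} × {p32} = {(f,p32)}
  {g} × {p31} = {(g,p31)}
  {g} × {p32} = {(g,p32)}
  {e, f} × {p31} = {(e,p31), (f,p31)}
  {e, f} × {p32} = {(e,p32), (f,p32)}
  {f} × {p31, p32} = {(f,p31), (f,p32)}
  {f, g} × {p31} = {(f,p31), (g,p31)}
  {f, g} × {p32} = {(f,p32), (g,p32)}
  {g} × {p31, p32} = {(g,p31), (g,p32)}
  {e, f, g} × {p31} = {(e,p31), (f,p31), (g,p31)}
  {e, f, g} × {p32} = {(e,p32), (f,p32), (g,p32)}
  {f} × {p30, p31, p32} = {(f,p30), (f,p31), (f,p32)}
  {g} × {p30, p31, p32} = {(g,p30), (g,p31), (g,p32)}
  {e, f} × {p31, p32} = {(e,p31), (e,p32), (f,p31), (f,p32)}
  {f, g} × {p31, p32} = {(f,p31), (f,p32), (g,p31), (g,p32)}
  {e, f} × {p30, p31, p32} = {(e,p30), (e,p31), (e,p32), (f,p30), (f,p31), (f,p32)}
  {e, f, g} × {p31, p32} = {(e,p31), (e,p32), (f,p31), (f,p32), (g,p31), (g,p32)}
  {f, g} × {p30, p31, p32} = {(f,p30), (f,p31), (f,p32), (g,p30), (g,p31), (g,p32)}
  {e, f, g} × {p30, p31, p32} = {(e,p30), (e,p31), (e,p32), (f,p30), (f,p31), (f,p32), (g,p30), (g,p31), (g,p32)}
These 21 distinct sets form the basis B.
Close under arbitrary unions to get τ_{X×Y}; counting gives |τ_{X×Y}| = 70.


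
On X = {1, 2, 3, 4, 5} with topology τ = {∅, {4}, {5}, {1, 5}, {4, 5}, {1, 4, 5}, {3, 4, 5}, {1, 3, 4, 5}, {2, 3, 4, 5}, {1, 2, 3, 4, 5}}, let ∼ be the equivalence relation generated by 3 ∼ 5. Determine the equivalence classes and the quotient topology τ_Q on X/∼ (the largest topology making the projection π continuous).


X/∼ = {[1], [2], [3=5], [4]}; |τ_Q| = 6.

Equivalence classes: [1], [2], [3=5], [4].
Quotient map π: X → X/∼ sends 1 ↦ [1], 2 ↦ [2], 3 ↦ [3=5], 4 ↦ [4], 5 ↦ [3=5].
For each subset V ⊆ X/∼, compute π^{-1}(V) ⊆ X and check whether π^{-1}(V) ∈ τ. V is open in τ_Q iff π^{-1}(V) ∈ τ.
  V = {}: π^{-1}(V) = ∅ ∈ τ ✓.
  V = {[1]}: π^{-1}(V) = {1} ∉ τ ✗.
  V = {[2]}: π^{-1}(V) = {2} ∉ τ ✗.
  V = {[1], [2]}: π^{-1}(V) = {1, 2} ∉ τ ✗.
  V = {[3=5]}: π^{-1}(V) = {3, 5} ∉ τ ✗.
  V = {[1], [3=5]}: π^{-1}(V) = {1, 3, 5} ∉ τ ✗.
  V = {[2], [3=5]}: π^{-1}(V) = {2, 3, 5} ∉ τ ✗.
  V = {[1], [2], [3=5]}: π^{-1}(V) = {1, 2, 3, 5} ∉ τ ✗.
  V = {[4]}: π^{-1}(V) = {4} ∈ τ ✓.
  V = {[1], [4]}: π^{-1}(V) = {1, 4} ∉ τ ✗.
  V = {[2], [4]}: π^{-1}(V) = {2, 4} ∉ τ ✗.
  V = {[1], [2], [4]}: π^{-1}(V) = {1, 2, 4} ∉ τ ✗.
  V = {[3=5], [4]}: π^{-1}(V) = {3, 4, 5} ∈ τ ✓.
  V = {[1], [3=5], [4]}: π^{-1}(V) = {1, 3, 4, 5} ∈ τ ✓.
  V = {[2], [3=5], [4]}: π^{-1}(V) = {2, 3, 4, 5} ∈ τ ✓.
  V = {[1], [2], [3=5], [4]}: π^{-1}(V) = {1, 2, 3, 4, 5} ∈ τ ✓.
Open sets in the quotient: τ_Q = {{}, {[4]}, {[3=5], [4]}, {[1], [3=5], [4]}, {[2], [3=5], [4]}, {[1], [2], [3=5], [4]}} (6 elements).


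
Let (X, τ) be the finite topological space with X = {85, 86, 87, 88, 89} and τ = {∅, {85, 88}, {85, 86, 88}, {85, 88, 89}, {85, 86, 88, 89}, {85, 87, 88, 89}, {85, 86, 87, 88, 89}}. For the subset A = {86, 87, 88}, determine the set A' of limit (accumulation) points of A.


A' = {85, 86, 87, 89}

For each x ∈ X, list the open sets U ∈ τ with x ∈ U, then check whether U ∩ (A ∖ {x}) ≠ ∅ for every such U.
  x = 85: opens ∋ x are {85, 88}, {85, 86, 88}, {85, 88, 89}, {85, 86, 88, 89}, {85, 87, 88, 89}, {85, 86, 87, 88, 89}; each meets A ∖ {85}, so x IS a limit point.
  x = 86: opens ∋ x are {85, 86, 88}, {85, 86, 88, 89}, {85, 86, 87, 88, 89}; each meets A ∖ {86}, so x IS a limit point.
  x = 87: opens ∋ x are {85, 87, 88, 89}, {85, 86, 87, 88, 89}; each meets A ∖ {87}, so x IS a limit point.
  x = 88: open {85, 88} ∋ x has {85, 88} ∩ (A ∖ {88}) = ∅, so x is NOT a limit point.
  x = 89: opens ∋ x are {85, 88, 89}, {85, 86, 88, 89}, {85, 87, 88, 89}, {85, 86, 87, 88, 89}; each meets A ∖ {89}, so x IS a limit point.
Collecting: A' = {85, 86, 87, 89}.


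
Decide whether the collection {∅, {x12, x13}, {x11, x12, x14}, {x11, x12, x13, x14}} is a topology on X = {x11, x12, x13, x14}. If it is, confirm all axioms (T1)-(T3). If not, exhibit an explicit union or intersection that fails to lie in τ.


τ is NOT a topology on X.

Axiom (T1): ∅ ∈ τ? Yes; X ∈ τ? Yes.
Axiom (T2/T3): check pairwise unions and intersections of members of τ.
Counterexample for (T3): {x12, x13} ∩ {x11, x12, x14} = {x12} ∉ τ. Therefore τ is NOT a topology.
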